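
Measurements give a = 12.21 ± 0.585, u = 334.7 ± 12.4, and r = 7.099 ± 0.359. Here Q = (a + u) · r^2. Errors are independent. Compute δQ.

Let w = a + u = 346.9. δw = √(δa² + δu²) = √(0.342 + 154) = 12.4, so δw/w = 0.0358.
Q is then a monomial in w, r:
δQ/Q = √((δw/w)² + (2·δr/r)²) = √(0.00128 + 0.0102) = 0.107
Q = 17480, so δQ = 0.107 × 17480 = 1880.

1880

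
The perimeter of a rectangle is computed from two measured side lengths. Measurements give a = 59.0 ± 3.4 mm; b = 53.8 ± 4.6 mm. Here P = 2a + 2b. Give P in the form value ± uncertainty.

226 ± 11.4 mm

Sums and differences: (δP)² = Σ (cᵢ δxᵢ)².
  (2·δa)² = 46.2;  (2·δb)² = 84.6
δP = √(131) = 11.4 mm
P = 226 mm.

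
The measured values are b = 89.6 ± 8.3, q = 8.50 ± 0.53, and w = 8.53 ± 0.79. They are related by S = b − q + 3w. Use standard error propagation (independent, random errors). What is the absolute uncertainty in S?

8.65

Absolute uncertainties add in quadrature for a linear combination:
  (δb)² = 68.9;  (δq)² = 0.281;  (3·δw)² = 5.62
δS = √(74.8) = 8.65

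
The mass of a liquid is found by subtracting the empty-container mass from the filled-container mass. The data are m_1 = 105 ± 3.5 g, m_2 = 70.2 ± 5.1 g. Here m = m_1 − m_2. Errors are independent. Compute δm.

6.19 g

Each term contributes (cᵢ δxᵢ)² to (δm)²:
  (δm_1)² = 12.2;  (δm_2)² = 26.0
δm = √(38.3) = 6.19 g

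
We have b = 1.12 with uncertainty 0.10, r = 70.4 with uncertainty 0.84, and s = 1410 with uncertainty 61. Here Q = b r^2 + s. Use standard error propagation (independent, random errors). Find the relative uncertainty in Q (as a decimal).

0.0742

Let p = b·r^2 = 5550. δp/p = √((1·δb/b)² + (2·δr/r)²) = √(0.00797 + 0.000569) = 0.0924, so δp = 513.
Q = p + s: δQ = √(δp² + δs²) = √(2.63e+05 + 3720) = 517
Q = 6960, so δQ/Q = 517/6960 = 0.0742.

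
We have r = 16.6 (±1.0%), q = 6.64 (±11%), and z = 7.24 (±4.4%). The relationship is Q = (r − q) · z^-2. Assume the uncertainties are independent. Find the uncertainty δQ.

Let u = r − q = 9.96. δu = √(δr² + δq²) = √(0.0276 + 0.533) = 0.749, so δu/u = 0.0752.
Q is then a monomial in u, z:
δQ/Q = √((δu/u)² + (-2·δz/z)²) = √(0.00566 + 0.00774) = 0.116
Q = 0.190, so δQ = 0.116 × 0.190 = 0.0220.

0.0220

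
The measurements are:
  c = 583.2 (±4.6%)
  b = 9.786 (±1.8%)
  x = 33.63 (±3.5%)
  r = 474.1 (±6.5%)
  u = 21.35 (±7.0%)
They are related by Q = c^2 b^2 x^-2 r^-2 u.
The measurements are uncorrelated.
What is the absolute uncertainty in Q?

0.522

For a monomial Q ∝ c^2, b^2, x^-2, r^-2, u, fractional errors add in quadrature:
  (2·δc/c)² = (2×0.0460)² = 0.00846;  (2·δb/b)² = (2×0.0180)² = 0.00130;  (-2·δx/x)² = (-2×0.0350)² = 0.00490;  (-2·δr/r)² = (-2×0.0650)² = 0.0169;  (1·δu/u)² = (1×0.0700)² = 0.00490
δQ/Q = √(0.0365) = 0.191
Q = 2.736, so δQ = 0.191 × 2.736 = 0.522.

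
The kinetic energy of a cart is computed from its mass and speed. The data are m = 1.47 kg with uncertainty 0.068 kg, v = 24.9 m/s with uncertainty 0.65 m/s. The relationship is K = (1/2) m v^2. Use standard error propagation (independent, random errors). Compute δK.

31.8 J

Products/powers → add relative errors in quadrature, weighted by exponent:
  (1·δm/m)² = (1×0.0463)² = 0.00214;  (2·δv/v)² = (2×0.0261)² = 0.00273
δK/K = √(0.00487) = 0.0698
K = 456 J, so δK = 0.0698 × 456 = 31.8 J.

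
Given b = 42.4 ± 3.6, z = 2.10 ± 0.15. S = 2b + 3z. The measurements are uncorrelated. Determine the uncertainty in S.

Each term contributes (cᵢ δxᵢ)² to (δS)²:
  (2·δb)² = 51.8;  (3·δz)² = 0.202
δS = √(52.0) = 7.21

7.21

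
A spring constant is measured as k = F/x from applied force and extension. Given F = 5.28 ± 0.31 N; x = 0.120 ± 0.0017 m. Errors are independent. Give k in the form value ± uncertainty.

44.0 ± 2.66 N/m

For a monomial k ∝ F, x^-1, fractional errors add in quadrature:
  (1·δF/F)² = (1×0.0587)² = 0.00345;  (-1·δx/x)² = (-1×0.0142)² = 0.000201
δk/k = √(0.00365) = 0.0604
k = 44.0 N/m, so δk = 0.0604 × 44.0 = 2.66 N/m.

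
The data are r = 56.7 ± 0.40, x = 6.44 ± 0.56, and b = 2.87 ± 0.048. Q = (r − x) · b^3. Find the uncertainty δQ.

61.8

Let u = r − x = 50.3. δu = √(δr² + δx²) = √(0.160 + 0.314) = 0.688, so δu/u = 0.0137.
Q is then a monomial in u, b:
δQ/Q = √((δu/u)² + (3·δb/b)²) = √(0.000187 + 0.00252) = 0.0520
Q = 1190, so δQ = 0.0520 × 1190 = 61.8.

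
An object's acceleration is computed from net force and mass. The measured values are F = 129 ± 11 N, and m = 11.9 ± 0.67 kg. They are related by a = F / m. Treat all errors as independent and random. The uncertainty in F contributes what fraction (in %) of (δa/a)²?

69.6%

(δa/a)² = (1·δF/F)² + (-1·δm/m)²
  F term: (1×0.0853)² = 0.00727
  m term: (-1×0.0563)² = 0.00317
Total = 0.0104. Share from F = 0.00727/0.0104 = 0.696.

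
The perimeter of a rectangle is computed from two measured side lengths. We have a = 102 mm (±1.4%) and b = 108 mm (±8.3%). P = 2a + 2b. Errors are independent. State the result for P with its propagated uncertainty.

Each term contributes (cᵢ δxᵢ)² to (δP)²:
  (2·δa)² = 8.16;  (2·δb)² = 321
δP = √(330) = 18.2 mm
P = 420 mm.

420 ± 18.2 mm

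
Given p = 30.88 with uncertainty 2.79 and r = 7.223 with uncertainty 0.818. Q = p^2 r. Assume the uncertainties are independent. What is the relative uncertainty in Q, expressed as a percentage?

21.3%

Q is a product of powers, so relative uncertainties combine in quadrature:
  (2·δp/p)² = (2×0.0903)² = 0.0327;  (1·δr/r)² = (1×0.113)² = 0.0128
δQ/Q = √(0.0455) = 0.213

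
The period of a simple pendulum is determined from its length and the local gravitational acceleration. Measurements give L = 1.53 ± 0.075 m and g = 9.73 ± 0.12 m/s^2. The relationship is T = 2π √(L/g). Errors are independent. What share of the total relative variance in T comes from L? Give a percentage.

94.0%

(δT/T)² = (½·δL/L)² + (−½·δg/g)²
  L term: (0.5×0.0490)² = 0.000601
  g term: (-0.5×0.0123)² = 3.8e-05
Total = 0.000639. Share from L = 0.000601/0.000639 = 0.940.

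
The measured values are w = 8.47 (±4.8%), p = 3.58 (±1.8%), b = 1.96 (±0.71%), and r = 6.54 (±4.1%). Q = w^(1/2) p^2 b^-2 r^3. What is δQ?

Since Q is a product/quotient, work with relative uncertainties:
  (½·δw/w)² = (0.5×0.0480)² = 0.000576;  (2·δp/p)² = (2×0.0180)² = 0.00130;  (-2·δb/b)² = (-2×0.00710)² = 0.000202;  (3·δr/r)² = (3×0.0410)² = 0.0151
δQ/Q = √(0.0172) = 0.131
Q = 2720, so δQ = 0.131 × 2720 = 356.

356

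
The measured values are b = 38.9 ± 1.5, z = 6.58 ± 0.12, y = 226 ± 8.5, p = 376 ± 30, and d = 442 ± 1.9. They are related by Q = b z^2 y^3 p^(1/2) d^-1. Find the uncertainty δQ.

1.12e+08

For a monomial Q ∝ b, z^2, y^3, p^(1/2), d^-1, fractional errors add in quadrature:
  (1·δb/b)² = (1×0.0386)² = 0.00149;  (2·δz/z)² = (2×0.0182)² = 0.00133;  (3·δy/y)² = (3×0.0376)² = 0.0127;  (½·δp/p)² = (0.5×0.0798)² = 0.00159;  (-1·δd/d)² = (-1×0.00430)² = 1.85e-05
δQ/Q = √(0.0172) = 0.131
Q = 8.53e+08, so δQ = 0.131 × 8.53e+08 = 1.12e+08.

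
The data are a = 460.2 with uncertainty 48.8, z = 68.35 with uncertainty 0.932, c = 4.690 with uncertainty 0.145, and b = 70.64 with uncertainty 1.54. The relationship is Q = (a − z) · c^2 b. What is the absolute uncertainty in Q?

85700

Let u = a − z = 391.9. δu = √(δa² + δz²) = √(2380 + 0.869) = 48.8, so δu/u = 0.125.
Q is then a monomial in u, c, b:
δQ/Q = √((δu/u)² + (2·δc/c)² + (1·δb/b)²) = √(0.0155 + 0.00382 + 0.000475) = 0.141
Q = 608900, so δQ = 0.141 × 608900 = 85700.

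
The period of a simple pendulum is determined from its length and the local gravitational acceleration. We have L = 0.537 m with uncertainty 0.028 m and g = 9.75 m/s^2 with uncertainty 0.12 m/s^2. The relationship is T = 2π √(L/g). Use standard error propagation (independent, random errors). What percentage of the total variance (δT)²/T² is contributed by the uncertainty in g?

5.28%

(δT/T)² = (½·δL/L)² + (−½·δg/g)²
  L term: (0.5×0.0521)² = 0.000680
  g term: (-0.5×0.0123)² = 3.79e-05
Total = 0.000718. Share from g = 3.79e-05/0.000718 = 0.0528.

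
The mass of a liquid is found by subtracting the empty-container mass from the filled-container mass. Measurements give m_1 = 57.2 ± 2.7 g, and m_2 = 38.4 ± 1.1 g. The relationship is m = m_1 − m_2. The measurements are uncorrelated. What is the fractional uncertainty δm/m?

0.155

Each term contributes (cᵢ δxᵢ)² to (δm)²:
  (δm_1)² = 7.29;  (δm_2)² = 1.21
δm = √(8.50) = 2.92 g
m = 18.8 g, so δm/m = 2.92/18.8 = 0.155.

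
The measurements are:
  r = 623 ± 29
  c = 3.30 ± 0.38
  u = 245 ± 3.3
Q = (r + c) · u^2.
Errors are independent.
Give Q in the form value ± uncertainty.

Let w = r + c = 626. δw = √(δr² + δc²) = √(841 + 0.144) = 29.0, so δw/w = 0.0463.
Q is then a monomial in w, u:
δQ/Q = √((δw/w)² + (2·δu/u)²) = √(0.00214 + 0.000726) = 0.0536
Q = 3.76e+07, so δQ = 0.0536 × 3.76e+07 = 2.01e+06.

(3.76 ± 0.201) × 10^7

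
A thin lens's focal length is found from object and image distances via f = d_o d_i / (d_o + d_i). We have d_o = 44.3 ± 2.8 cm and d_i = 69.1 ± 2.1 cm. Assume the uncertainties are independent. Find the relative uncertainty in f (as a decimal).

0.0403

∂f/∂d_o = (d_i/(d_o+d_i))² = 0.371;  ∂f/∂d_i = (d_o/(d_o+d_i))² = 0.153
δf = √((∂f/∂d_o · δd_o)² + (∂f/∂d_i · δd_i)²) = √(1.08 + 0.103) = 1.09 cm
f = 27.0 cm, so δf/f = 1.09/27.0 = 0.0403.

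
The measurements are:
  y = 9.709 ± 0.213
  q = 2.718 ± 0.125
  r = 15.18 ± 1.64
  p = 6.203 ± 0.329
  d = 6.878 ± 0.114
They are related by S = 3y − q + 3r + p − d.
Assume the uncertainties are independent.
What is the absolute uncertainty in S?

4.98

Absolute uncertainties add in quadrature for a linear combination:
  (3·δy)² = 0.408;  (δq)² = 0.0156;  (3·δr)² = 24.2;  (δp)² = 0.108;  (δd)² = 0.0130
δS = √(24.8) = 4.98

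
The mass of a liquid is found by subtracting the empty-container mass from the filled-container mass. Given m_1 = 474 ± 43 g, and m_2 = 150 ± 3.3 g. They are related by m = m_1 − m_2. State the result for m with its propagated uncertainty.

324 ± 43.1 g

Each term contributes (cᵢ δxᵢ)² to (δm)²:
  (δm_1)² = 1850;  (δm_2)² = 10.9
δm = √(1860) = 43.1 g
m = 324 g.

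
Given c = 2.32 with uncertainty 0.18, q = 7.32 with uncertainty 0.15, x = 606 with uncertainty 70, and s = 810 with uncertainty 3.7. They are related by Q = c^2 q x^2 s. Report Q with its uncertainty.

Products/powers → add relative errors in quadrature, weighted by exponent:
  (2·δc/c)² = (2×0.0776)² = 0.0241;  (1·δq/q)² = (1×0.0205)² = 0.000420;  (2·δx/x)² = (2×0.116)² = 0.0534;  (1·δs/s)² = (1×0.00457)² = 2.09e-05
δQ/Q = √(0.0779) = 0.279
Q = 1.17e+10, so δQ = 0.279 × 1.17e+10 = 3.27e+09.

(1.17 ± 0.327) × 10^10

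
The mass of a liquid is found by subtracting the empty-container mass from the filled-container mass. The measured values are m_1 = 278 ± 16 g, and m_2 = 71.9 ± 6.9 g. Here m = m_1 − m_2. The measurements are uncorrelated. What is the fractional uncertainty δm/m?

Each term contributes (cᵢ δxᵢ)² to (δm)²:
  (δm_1)² = 256;  (δm_2)² = 47.6
δm = √(304) = 17.4 g
m = 206 g, so δm/m = 17.4/206 = 0.0845.

0.0845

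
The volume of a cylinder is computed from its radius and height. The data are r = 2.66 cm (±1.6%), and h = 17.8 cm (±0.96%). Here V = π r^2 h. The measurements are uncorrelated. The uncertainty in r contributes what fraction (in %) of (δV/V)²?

(δV/V)² = (2·δr/r)² + (1·δh/h)²
  r term: (2×0.0160)² = 0.00102
  h term: (1×0.00960)² = 9.22e-05
Total = 0.00112. Share from r = 0.00102/0.00112 = 0.917.

91.7%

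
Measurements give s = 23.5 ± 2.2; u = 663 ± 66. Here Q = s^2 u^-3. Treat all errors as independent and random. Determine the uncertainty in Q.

For a monomial Q ∝ s^2, u^-3, fractional errors add in quadrature:
  (2·δs/s)² = (2×0.0936)² = 0.0351;  (-3·δu/u)² = (-3×0.0995)² = 0.0892
δQ/Q = √(0.124) = 0.352
Q = 1.89e-06, so δQ = 0.352 × 1.89e-06 = 6.68e-07.

6.68e-07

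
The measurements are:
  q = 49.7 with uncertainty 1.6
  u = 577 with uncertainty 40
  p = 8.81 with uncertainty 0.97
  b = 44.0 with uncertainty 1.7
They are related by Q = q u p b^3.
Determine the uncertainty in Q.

3.81e+09

For a monomial Q ∝ q, u, p, b^3, fractional errors add in quadrature:
  (1·δq/q)² = (1×0.0322)² = 0.00104;  (1·δu/u)² = (1×0.0693)² = 0.00481;  (1·δp/p)² = (1×0.110)² = 0.0121;  (3·δb/b)² = (3×0.0386)² = 0.0134
δQ/Q = √(0.0314) = 0.177
Q = 2.15e+10, so δQ = 0.177 × 2.15e+10 = 3.81e+09.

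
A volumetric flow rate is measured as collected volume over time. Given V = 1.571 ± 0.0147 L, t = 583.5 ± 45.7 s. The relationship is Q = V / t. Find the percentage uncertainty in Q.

Q is a product of powers, so relative uncertainties combine in quadrature:
  (1·δV/V)² = (1×0.00936)² = 8.76e-05;  (-1·δt/t)² = (-1×0.0783)² = 0.00613
δQ/Q = √(0.00622) = 0.0789

7.89%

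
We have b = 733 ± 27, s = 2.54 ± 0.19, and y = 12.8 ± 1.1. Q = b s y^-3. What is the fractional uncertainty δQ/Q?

0.271

For a monomial Q ∝ b, s, y^-3, fractional errors add in quadrature:
  (1·δb/b)² = (1×0.0368)² = 0.00136;  (1·δs/s)² = (1×0.0748)² = 0.00560;  (-3·δy/y)² = (-3×0.0859)² = 0.0665
δQ/Q = √(0.0734) = 0.271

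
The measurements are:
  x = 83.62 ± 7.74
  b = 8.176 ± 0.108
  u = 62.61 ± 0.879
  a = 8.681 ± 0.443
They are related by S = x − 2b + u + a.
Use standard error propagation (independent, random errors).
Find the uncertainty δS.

7.81

Each term contributes (cᵢ δxᵢ)² to (δS)²:
  (δx)² = 59.9;  (2·δb)² = 0.0467;  (δu)² = 0.773;  (δa)² = 0.196
δS = √(60.9) = 7.81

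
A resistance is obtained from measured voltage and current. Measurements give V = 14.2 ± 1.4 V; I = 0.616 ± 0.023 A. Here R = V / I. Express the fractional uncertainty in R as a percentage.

10.5%

R is a product of powers, so relative uncertainties combine in quadrature:
  (1·δV/V)² = (1×0.0986)² = 0.00972;  (-1·δI/I)² = (-1×0.0373)² = 0.00139
δR/R = √(0.0111) = 0.105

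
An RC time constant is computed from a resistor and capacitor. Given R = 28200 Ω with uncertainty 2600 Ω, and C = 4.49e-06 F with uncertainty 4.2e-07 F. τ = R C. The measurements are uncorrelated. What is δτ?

Products/powers → add relative errors in quadrature, weighted by exponent:
  (1·δR/R)² = (1×0.0922)² = 0.00850;  (1·δC/C)² = (1×0.0935)² = 0.00875
δτ/τ = √(0.0173) = 0.131
τ = 0.127 s, so δτ = 0.131 × 0.127 = 0.0166 s.

0.0166 s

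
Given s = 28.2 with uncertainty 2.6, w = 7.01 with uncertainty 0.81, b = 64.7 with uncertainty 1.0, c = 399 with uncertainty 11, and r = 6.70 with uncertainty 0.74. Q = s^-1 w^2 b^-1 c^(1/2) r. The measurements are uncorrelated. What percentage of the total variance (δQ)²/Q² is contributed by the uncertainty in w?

71.7%

(δQ/Q)² = (-1·δs/s)² + (2·δw/w)² + (-1·δb/b)² + (½·δc/c)² + (1·δr/r)²
  s term: (-1×0.0922)² = 0.00850
  w term: (2×0.116)² = 0.0534
  b term: (-1×0.0155)² = 0.000239
  c term: (0.5×0.0276)² = 0.000190
  r term: (1×0.110)² = 0.0122
Total = 0.0745. Share from w = 0.0534/0.0745 = 0.717.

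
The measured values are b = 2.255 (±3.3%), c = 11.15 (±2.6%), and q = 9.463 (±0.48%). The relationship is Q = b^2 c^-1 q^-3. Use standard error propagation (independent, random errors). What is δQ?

3.9e-05

Each factor contributes (exponent × relative error)² to (δQ/Q)²:
  (2·δb/b)² = (2×0.0330)² = 0.00436;  (-1·δc/c)² = (-1×0.0260)² = 0.000676;  (-3·δq/q)² = (-3×0.00480)² = 0.000207
δQ/Q = √(0.00524) = 0.0724
Q = 0.0005382, so δQ = 0.0724 × 0.0005382 = 3.9e-05.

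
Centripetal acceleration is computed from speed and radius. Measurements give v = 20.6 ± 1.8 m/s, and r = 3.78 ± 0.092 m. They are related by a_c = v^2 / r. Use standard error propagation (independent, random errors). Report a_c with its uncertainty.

112 ± 19.8 m/s^2

a_c is a product of powers, so relative uncertainties combine in quadrature:
  (2·δv/v)² = (2×0.0874)² = 0.0305;  (-1·δr/r)² = (-1×0.0243)² = 0.000592
δa_c/a_c = √(0.0311) = 0.176
a_c = 112 m/s^2, so δa_c = 0.176 × 112 = 19.8 m/s^2.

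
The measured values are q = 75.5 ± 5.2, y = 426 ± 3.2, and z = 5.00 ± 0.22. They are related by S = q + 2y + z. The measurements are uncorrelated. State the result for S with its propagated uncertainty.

For a sum/difference, combine absolute errors in quadrature:
  (δq)² = 27.0;  (2·δy)² = 41.0;  (δz)² = 0.0484
δS = √(68.0) = 8.25
S = 932.

932 ± 8.25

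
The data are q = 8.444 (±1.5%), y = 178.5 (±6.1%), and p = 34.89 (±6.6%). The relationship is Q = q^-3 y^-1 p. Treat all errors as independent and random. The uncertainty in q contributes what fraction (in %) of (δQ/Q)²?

(δQ/Q)² = (-3·δq/q)² + (-1·δy/y)² + (1·δp/p)²
  q term: (-3×0.0150)² = 0.00202
  y term: (-1×0.0610)² = 0.00372
  p term: (1×0.0660)² = 0.00436
Total = 0.0101. Share from q = 0.00202/0.0101 = 0.200.

20.0%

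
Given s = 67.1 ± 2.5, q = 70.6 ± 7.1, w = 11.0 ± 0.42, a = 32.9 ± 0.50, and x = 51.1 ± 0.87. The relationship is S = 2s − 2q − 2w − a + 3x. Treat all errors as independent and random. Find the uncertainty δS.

15.3

Each term contributes (cᵢ δxᵢ)² to (δS)²:
  (2·δs)² = 25.0;  (2·δq)² = 202;  (2·δw)² = 0.706;  (δa)² = 0.250;  (3·δx)² = 6.81
δS = √(234) = 15.3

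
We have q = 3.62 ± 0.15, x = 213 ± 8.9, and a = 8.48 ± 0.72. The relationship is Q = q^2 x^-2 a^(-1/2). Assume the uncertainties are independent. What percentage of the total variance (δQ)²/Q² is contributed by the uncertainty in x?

44.6%

(δQ/Q)² = (2·δq/q)² + (-2·δx/x)² + (−½·δa/a)²
  q term: (2×0.0414)² = 0.00687
  x term: (-2×0.0418)² = 0.00698
  a term: (-0.5×0.0849)² = 0.00180
Total = 0.0157. Share from x = 0.00698/0.0157 = 0.446.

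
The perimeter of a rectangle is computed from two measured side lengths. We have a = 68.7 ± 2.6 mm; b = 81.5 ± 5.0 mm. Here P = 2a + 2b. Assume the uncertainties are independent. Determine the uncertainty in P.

For a sum/difference, combine absolute errors in quadrature:
  (2·δa)² = 27.0;  (2·δb)² = 100
δP = √(127) = 11.3 mm

11.3 mm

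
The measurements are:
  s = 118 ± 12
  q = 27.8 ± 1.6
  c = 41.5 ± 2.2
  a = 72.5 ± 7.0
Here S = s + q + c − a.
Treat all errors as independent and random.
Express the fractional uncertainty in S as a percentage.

S is a linear combination, so absolute uncertainties add in quadrature:
  (δs)² = 144;  (δq)² = 2.56;  (δc)² = 4.84;  (δa)² = 49.0
δS = √(200) = 14.2
S = 115, so δS/S = 14.2/115 = 0.123.

12.3%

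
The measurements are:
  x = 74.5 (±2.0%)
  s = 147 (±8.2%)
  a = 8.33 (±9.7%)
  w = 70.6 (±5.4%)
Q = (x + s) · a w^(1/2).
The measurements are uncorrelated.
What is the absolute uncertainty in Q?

Let u = x + s = 222. δu = √(δx² + δs²) = √(2.22 + 145) = 12.1, so δu/u = 0.0548.
Q is then a monomial in u, a, w:
δQ/Q = √((δu/u)² + (1·δa/a)² + (½·δw/w)²) = √(0.00301 + 0.00941 + 0.000729) = 0.115
Q = 15500, so δQ = 0.115 × 15500 = 1780.

1780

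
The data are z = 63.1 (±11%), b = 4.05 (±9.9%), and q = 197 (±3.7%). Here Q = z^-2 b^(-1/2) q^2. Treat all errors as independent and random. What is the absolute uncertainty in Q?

Since Q is a product/quotient, work with relative uncertainties:
  (-2·δz/z)² = (-2×0.110)² = 0.0484;  (−½·δb/b)² = (-0.5×0.0990)² = 0.00245;  (2·δq/q)² = (2×0.0370)² = 0.00548
δQ/Q = √(0.0563) = 0.237
Q = 4.84, so δQ = 0.237 × 4.84 = 1.15.

1.15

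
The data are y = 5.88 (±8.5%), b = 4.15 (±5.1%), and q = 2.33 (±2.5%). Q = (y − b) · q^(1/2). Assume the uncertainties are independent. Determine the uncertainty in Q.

0.829

Let u = y − b = 1.73. δu = √(δy² + δb²) = √(0.250 + 0.0448) = 0.543, so δu/u = 0.314.
Q is then a monomial in u, q:
δQ/Q = √((δu/u)² + (½·δq/q)²) = √(0.0984 + 0.000156) = 0.314
Q = 2.64, so δQ = 0.314 × 2.64 = 0.829.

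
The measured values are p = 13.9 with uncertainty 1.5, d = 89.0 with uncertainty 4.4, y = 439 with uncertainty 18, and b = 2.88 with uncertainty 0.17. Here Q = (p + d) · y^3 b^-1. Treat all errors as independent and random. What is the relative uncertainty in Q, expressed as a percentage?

14.4%

Let u = p + d = 103. δu = √(δp² + δd²) = √(2.25 + 19.4) = 4.65, so δu/u = 0.0452.
Q is then a monomial in u, y, b:
δQ/Q = √((δu/u)² + (3·δy/y)² + (-1·δb/b)²) = √(0.00204 + 0.0151 + 0.00348) = 0.144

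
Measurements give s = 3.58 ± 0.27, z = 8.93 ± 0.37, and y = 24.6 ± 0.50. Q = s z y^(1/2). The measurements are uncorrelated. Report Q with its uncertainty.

Products/powers → add relative errors in quadrature, weighted by exponent:
  (1·δs/s)² = (1×0.0754)² = 0.00569;  (1·δz/z)² = (1×0.0414)² = 0.00172;  (½·δy/y)² = (0.5×0.0203)² = 0.000103
δQ/Q = √(0.00751) = 0.0866
Q = 159, so δQ = 0.0866 × 159 = 13.7.

159 ± 13.7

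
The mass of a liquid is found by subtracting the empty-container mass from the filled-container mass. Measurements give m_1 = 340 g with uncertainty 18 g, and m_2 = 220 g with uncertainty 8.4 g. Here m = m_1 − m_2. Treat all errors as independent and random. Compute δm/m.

m is a linear combination, so absolute uncertainties add in quadrature:
  (δm_1)² = 324;  (δm_2)² = 70.6
δm = √(395) = 19.9 g
m = 120 g, so δm/m = 19.9/120 = 0.166.

0.166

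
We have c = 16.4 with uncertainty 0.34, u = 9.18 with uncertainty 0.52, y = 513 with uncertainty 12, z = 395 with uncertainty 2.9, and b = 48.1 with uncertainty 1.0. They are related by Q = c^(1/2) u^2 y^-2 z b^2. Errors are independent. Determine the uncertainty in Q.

Products/powers → add relative errors in quadrature, weighted by exponent:
  (½·δc/c)² = (0.5×0.0207)² = 0.000107;  (2·δu/u)² = (2×0.0566)² = 0.0128;  (-2·δy/y)² = (-2×0.0234)² = 0.00219;  (1·δz/z)² = (1×0.00734)² = 5.39e-05;  (2·δb/b)² = (2×0.0208)² = 0.00173
δQ/Q = √(0.0169) = 0.130
Q = 1190, so δQ = 0.130 × 1190 = 154.

154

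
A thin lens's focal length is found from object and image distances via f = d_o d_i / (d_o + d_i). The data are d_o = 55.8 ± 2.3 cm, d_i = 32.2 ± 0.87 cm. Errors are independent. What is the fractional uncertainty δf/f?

0.0228

∂f/∂d_o = (d_i/(d_o+d_i))² = 0.134;  ∂f/∂d_i = (d_o/(d_o+d_i))² = 0.402
δf = √((∂f/∂d_o · δd_o)² + (∂f/∂d_i · δd_i)²) = √(0.0948 + 0.122) = 0.466 cm
f = 20.4 cm, so δf/f = 0.466/20.4 = 0.0228.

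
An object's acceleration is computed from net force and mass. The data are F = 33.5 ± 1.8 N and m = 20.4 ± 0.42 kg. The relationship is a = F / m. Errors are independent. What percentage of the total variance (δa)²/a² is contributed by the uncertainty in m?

(δa/a)² = (1·δF/F)² + (-1·δm/m)²
  F term: (1×0.0537)² = 0.00289
  m term: (-1×0.0206)² = 0.000424
Total = 0.00331. Share from m = 0.000424/0.00331 = 0.128.

12.8%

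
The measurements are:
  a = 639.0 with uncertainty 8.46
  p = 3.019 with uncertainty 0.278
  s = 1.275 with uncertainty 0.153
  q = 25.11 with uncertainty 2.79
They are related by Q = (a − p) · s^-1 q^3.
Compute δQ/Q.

Let u = a − p = 636.0. δu = √(δa² + δp²) = √(71.6 + 0.0773) = 8.46, so δu/u = 0.0133.
Q is then a monomial in u, s, q:
δQ/Q = √((δu/u)² + (-1·δs/s)² + (3·δq/q)²) = √(0.000177 + 0.0144 + 0.111) = 0.355

0.355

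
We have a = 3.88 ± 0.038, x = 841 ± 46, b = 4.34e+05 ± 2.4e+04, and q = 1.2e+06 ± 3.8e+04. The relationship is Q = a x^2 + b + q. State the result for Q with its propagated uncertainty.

(4.38 ± 0.305) × 10^6

Let p = a·x^2 = 2.74e+06. δp/p = √((1·δa/a)² + (2·δx/x)²) = √(9.59e-05 + 0.0120) = 0.110, so δp = 3.01e+05.
Q = p + b + q: δQ = √(δp² + δb² + δq²) = √(9.08e+10 + 5.76e+08 + 1.44e+09) = 3.05e+05
Q = 4.38e+06.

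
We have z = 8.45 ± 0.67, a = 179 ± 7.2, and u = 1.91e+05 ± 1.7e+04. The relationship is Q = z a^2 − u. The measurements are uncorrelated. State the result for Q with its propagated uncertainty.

Let p = z·a^2 = 2.71e+05. δp/p = √((1·δz/z)² + (2·δa/a)²) = √(0.00629 + 0.00647) = 0.113, so δp = 30600.
Q = p − u: δQ = √(δp² + δu²) = √(9.35e+08 + 2.89e+08) = 35000
Q = 79700.

79700 ± 35000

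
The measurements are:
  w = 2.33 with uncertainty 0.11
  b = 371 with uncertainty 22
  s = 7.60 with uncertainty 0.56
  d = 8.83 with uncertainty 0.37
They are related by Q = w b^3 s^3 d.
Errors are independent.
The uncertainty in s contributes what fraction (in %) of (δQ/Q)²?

(δQ/Q)² = (1·δw/w)² + (3·δb/b)² + (3·δs/s)² + (1·δd/d)²
  w term: (1×0.0472)² = 0.00223
  b term: (3×0.0593)² = 0.0316
  s term: (3×0.0737)² = 0.0489
  d term: (1×0.0419)² = 0.00176
Total = 0.0845. Share from s = 0.0489/0.0845 = 0.578.

57.8%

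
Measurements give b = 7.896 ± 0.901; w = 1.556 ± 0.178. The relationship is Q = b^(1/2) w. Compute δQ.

Since Q is a product/quotient, work with relative uncertainties:
  (½·δb/b)² = (0.5×0.114)² = 0.00326;  (1·δw/w)² = (1×0.114)² = 0.0131
δQ/Q = √(0.0163) = 0.128
Q = 4.372, so δQ = 0.128 × 4.372 = 0.559.

0.559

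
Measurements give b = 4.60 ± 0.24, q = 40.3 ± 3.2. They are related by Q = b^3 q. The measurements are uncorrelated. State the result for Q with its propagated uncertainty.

3920 ± 688

For a monomial Q ∝ b^3, q, fractional errors add in quadrature:
  (3·δb/b)² = (3×0.0522)² = 0.0245;  (1·δq/q)² = (1×0.0794)² = 0.00631
δQ/Q = √(0.0308) = 0.176
Q = 3920, so δQ = 0.176 × 3920 = 688.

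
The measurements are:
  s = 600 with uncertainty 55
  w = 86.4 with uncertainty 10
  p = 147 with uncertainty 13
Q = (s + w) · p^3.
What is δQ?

6.05e+08

Let u = s + w = 686. δu = √(δs² + δw²) = √(3020 + 100) = 55.9, so δu/u = 0.0814.
Q is then a monomial in u, p:
δQ/Q = √((δu/u)² + (3·δp/p)²) = √(0.00663 + 0.0704) = 0.278
Q = 2.18e+09, so δQ = 0.278 × 2.18e+09 = 6.05e+08.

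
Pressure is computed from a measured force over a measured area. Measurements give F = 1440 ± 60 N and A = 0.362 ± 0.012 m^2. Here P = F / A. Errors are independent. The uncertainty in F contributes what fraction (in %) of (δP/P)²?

61.2%

(δP/P)² = (1·δF/F)² + (-1·δA/A)²
  F term: (1×0.0417)² = 0.00174
  A term: (-1×0.0331)² = 0.00110
Total = 0.00283. Share from F = 0.00174/0.00283 = 0.612.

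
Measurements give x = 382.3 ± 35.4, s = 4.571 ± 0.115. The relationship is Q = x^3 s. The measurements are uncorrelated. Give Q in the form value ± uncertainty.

(2.554 ± 0.712) × 10^8

Q is a product of powers, so relative uncertainties combine in quadrature:
  (3·δx/x)² = (3×0.0926)² = 0.0772;  (1·δs/s)² = (1×0.0252)² = 0.000633
δQ/Q = √(0.0778) = 0.279
Q = 2.554e+08, so δQ = 0.279 × 2.554e+08 = 7.12e+07.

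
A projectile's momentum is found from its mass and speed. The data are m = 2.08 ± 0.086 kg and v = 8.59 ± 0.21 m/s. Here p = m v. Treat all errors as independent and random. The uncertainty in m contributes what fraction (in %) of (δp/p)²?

74.1%

(δp/p)² = (1·δm/m)² + (1·δv/v)²
  m term: (1×0.0413)² = 0.00171
  v term: (1×0.0244)² = 0.000598
Total = 0.00231. Share from m = 0.00171/0.00231 = 0.741.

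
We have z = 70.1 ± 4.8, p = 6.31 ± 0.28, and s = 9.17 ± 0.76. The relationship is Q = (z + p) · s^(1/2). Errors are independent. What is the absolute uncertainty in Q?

Let u = z + p = 76.4. δu = √(δz² + δp²) = √(23.0 + 0.0784) = 4.81, so δu/u = 0.0629.
Q is then a monomial in u, s:
δQ/Q = √((δu/u)² + (½·δs/s)²) = √(0.00396 + 0.00172) = 0.0753
Q = 231, so δQ = 0.0753 × 231 = 17.4.

17.4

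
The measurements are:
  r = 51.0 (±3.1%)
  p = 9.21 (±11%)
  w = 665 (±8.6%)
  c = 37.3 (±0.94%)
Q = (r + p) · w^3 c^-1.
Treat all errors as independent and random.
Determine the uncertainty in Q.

Let u = r + p = 60.2. δu = √(δr² + δp²) = √(2.50 + 1.03) = 1.88, so δu/u = 0.0312.
Q is then a monomial in u, w, c:
δQ/Q = √((δu/u)² + (3·δw/w)² + (-1·δc/c)²) = √(0.000973 + 0.0666 + 8.84e-05) = 0.260
Q = 4.75e+08, so δQ = 0.260 × 4.75e+08 = 1.23e+08.

1.23e+08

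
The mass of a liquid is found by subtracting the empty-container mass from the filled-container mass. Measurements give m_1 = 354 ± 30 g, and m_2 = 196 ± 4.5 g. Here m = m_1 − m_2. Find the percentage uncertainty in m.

m is a linear combination, so absolute uncertainties add in quadrature:
  (δm_1)² = 900;  (δm_2)² = 20.2
δm = √(920) = 30.3 g
m = 158 g, so δm/m = 30.3/158 = 0.192.

19.2%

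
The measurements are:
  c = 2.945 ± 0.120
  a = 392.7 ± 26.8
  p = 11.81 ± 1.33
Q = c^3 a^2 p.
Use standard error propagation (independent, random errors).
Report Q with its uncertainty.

Relative error in a monomial: (δQ/Q)² = Σ (nᵢ · δxᵢ/xᵢ)².
  (3·δc/c)² = (3×0.0407)² = 0.0149;  (2·δa/a)² = (2×0.0682)² = 0.0186;  (1·δp/p)² = (1×0.113)² = 0.0127
δQ/Q = √(0.0463) = 0.215
Q = 4.652e+07, so δQ = 0.215 × 4.652e+07 = 1e+07.

(4.652 ± 1.00) × 10^7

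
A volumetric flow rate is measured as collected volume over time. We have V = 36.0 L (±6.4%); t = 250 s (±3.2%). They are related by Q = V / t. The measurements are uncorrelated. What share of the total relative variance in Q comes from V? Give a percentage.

(δQ/Q)² = (1·δV/V)² + (-1·δt/t)²
  V term: (1×0.0640)² = 0.00410
  t term: (-1×0.0320)² = 0.00102
Total = 0.00512. Share from V = 0.00410/0.00512 = 0.800.

80.0%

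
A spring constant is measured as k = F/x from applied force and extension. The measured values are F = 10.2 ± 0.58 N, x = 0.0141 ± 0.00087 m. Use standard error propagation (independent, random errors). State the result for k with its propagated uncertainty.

k is a product of powers, so relative uncertainties combine in quadrature:
  (1·δF/F)² = (1×0.0569)² = 0.00323;  (-1·δx/x)² = (-1×0.0617)² = 0.00381
δk/k = √(0.00704) = 0.0839
k = 723 N/m, so δk = 0.0839 × 723 = 60.7 N/m.

723 ± 60.7 N/m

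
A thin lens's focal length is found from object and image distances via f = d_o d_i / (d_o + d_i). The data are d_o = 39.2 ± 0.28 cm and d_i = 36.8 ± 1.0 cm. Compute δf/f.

0.0144

∂f/∂d_o = (d_i/(d_o+d_i))² = 0.234;  ∂f/∂d_i = (d_o/(d_o+d_i))² = 0.266
δf = √((∂f/∂d_o · δd_o)² + (∂f/∂d_i · δd_i)²) = √(0.00431 + 0.0708) = 0.274 cm
f = 19.0 cm, so δf/f = 0.274/19.0 = 0.0144.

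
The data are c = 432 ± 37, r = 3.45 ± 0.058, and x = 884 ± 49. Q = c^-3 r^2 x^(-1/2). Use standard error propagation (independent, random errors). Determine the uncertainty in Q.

1.29e-09

Products/powers → add relative errors in quadrature, weighted by exponent:
  (-3·δc/c)² = (-3×0.0856)² = 0.0660;  (2·δr/r)² = (2×0.0168)² = 0.00113;  (−½·δx/x)² = (-0.5×0.0554)² = 0.000768
δQ/Q = √(0.0679) = 0.261
Q = 4.97e-09, so δQ = 0.261 × 4.97e-09 = 1.29e-09.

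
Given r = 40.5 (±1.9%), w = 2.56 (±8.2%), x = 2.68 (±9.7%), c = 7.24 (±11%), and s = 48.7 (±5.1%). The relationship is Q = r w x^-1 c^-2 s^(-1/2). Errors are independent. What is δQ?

Relative error in a monomial: (δQ/Q)² = Σ (nᵢ · δxᵢ/xᵢ)².
  (1·δr/r)² = (1×0.0190)² = 0.000361;  (1·δw/w)² = (1×0.0820)² = 0.00672;  (-1·δx/x)² = (-1×0.0970)² = 0.00941;  (-2·δc/c)² = (-2×0.110)² = 0.0484;  (−½·δs/s)² = (-0.5×0.0510)² = 0.000650
δQ/Q = √(0.0655) = 0.256
Q = 0.106, so δQ = 0.256 × 0.106 = 0.0271.

0.0271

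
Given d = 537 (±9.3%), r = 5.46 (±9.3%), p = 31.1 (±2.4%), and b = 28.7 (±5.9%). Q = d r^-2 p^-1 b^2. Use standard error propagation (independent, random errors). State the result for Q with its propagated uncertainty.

477 ± 115

Relative error in a monomial: (δQ/Q)² = Σ (nᵢ · δxᵢ/xᵢ)².
  (1·δd/d)² = (1×0.0930)² = 0.00865;  (-2·δr/r)² = (-2×0.0930)² = 0.0346;  (-1·δp/p)² = (-1×0.0240)² = 0.000576;  (2·δb/b)² = (2×0.0590)² = 0.0139
δQ/Q = √(0.0577) = 0.240
Q = 477, so δQ = 0.240 × 477 = 115.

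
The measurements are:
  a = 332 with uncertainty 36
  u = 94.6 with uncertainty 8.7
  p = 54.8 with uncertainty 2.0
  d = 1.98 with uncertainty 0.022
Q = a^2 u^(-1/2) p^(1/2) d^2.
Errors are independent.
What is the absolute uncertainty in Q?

Since Q is a product/quotient, work with relative uncertainties:
  (2·δa/a)² = (2×0.108)² = 0.0470;  (−½·δu/u)² = (-0.5×0.0920)² = 0.00211;  (½·δp/p)² = (0.5×0.0365)² = 0.000333;  (2·δd/d)² = (2×0.0111)² = 0.000494
δQ/Q = √(0.0500) = 0.224
Q = 3.29e+05, so δQ = 0.224 × 3.29e+05 = 73500.

73500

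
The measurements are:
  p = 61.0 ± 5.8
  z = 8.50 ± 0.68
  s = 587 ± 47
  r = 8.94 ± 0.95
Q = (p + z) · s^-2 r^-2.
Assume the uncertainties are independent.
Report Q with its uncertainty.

Let u = p + z = 69.5. δu = √(δp² + δz²) = √(33.6 + 0.462) = 5.84, so δu/u = 0.0840.
Q is then a monomial in u, s, r:
δQ/Q = √((δu/u)² + (-2·δs/s)² + (-2·δr/r)²) = √(0.00706 + 0.0256 + 0.0452) = 0.279
Q = 2.52e-06, so δQ = 0.279 × 2.52e-06 = 7.04e-07.

(2.52 ± 0.704) × 10^-6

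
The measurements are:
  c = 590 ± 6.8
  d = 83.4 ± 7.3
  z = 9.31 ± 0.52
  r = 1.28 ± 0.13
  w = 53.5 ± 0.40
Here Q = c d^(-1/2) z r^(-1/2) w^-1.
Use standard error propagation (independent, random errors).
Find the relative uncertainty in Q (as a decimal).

Each factor contributes (exponent × relative error)² to (δQ/Q)²:
  (1·δc/c)² = (1×0.0115)² = 0.000133;  (−½·δd/d)² = (-0.5×0.0875)² = 0.00192;  (1·δz/z)² = (1×0.0559)² = 0.00312;  (−½·δr/r)² = (-0.5×0.102)² = 0.00258;  (-1·δw/w)² = (-1×0.00748)² = 5.59e-05
δQ/Q = √(0.00780) = 0.0883

0.0883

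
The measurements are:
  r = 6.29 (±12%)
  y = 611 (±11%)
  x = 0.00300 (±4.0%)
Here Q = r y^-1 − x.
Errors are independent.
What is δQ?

Let p = r·y^-1 = 0.0103. δp/p = √((1·δr/r)² + (-1·δy/y)²) = √(0.0144 + 0.0121) = 0.163, so δp = 0.00168.
Q = p − x: δQ = √(δp² + δx²) = √(2.81e-06 + 1.44e-08) = 0.00168

0.00168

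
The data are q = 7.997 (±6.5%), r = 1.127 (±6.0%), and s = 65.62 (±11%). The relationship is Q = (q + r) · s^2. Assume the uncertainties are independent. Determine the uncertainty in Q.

Let u = q + r = 9.124. δu = √(δq² + δr²) = √(0.270 + 0.00457) = 0.524, so δu/u = 0.0575.
Q is then a monomial in u, s:
δQ/Q = √((δu/u)² + (2·δs/s)²) = √(0.00330 + 0.0484) = 0.227
Q = 39290, so δQ = 0.227 × 39290 = 8930.

8930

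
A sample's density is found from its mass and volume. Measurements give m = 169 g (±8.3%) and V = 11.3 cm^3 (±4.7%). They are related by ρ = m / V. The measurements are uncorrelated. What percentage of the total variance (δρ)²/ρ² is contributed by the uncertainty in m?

(δρ/ρ)² = (1·δm/m)² + (-1·δV/V)²
  m term: (1×0.0830)² = 0.00689
  V term: (-1×0.0470)² = 0.00221
Total = 0.00910. Share from m = 0.00689/0.00910 = 0.757.

75.7%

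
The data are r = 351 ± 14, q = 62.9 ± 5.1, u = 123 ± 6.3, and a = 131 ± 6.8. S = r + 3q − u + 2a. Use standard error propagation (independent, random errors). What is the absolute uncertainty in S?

25.6

Each term contributes (cᵢ δxᵢ)² to (δS)²:
  (δr)² = 196;  (3·δq)² = 234;  (δu)² = 39.7;  (2·δa)² = 185
δS = √(655) = 25.6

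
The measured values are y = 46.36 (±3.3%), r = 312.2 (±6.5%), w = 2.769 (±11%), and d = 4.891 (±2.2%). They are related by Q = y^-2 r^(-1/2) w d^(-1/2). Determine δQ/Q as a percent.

13.3%

For a monomial Q ∝ y^-2, r^(-1/2), w, d^(-1/2), fractional errors add in quadrature:
  (-2·δy/y)² = (-2×0.0330)² = 0.00436;  (−½·δr/r)² = (-0.5×0.0650)² = 0.00106;  (1·δw/w)² = (1×0.110)² = 0.0121;  (−½·δd/d)² = (-0.5×0.0220)² = 0.000121
δQ/Q = √(0.0176) = 0.133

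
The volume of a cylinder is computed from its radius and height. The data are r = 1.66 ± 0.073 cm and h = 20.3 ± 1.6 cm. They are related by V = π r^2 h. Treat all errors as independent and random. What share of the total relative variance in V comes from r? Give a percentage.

55.5%

(δV/V)² = (2·δr/r)² + (1·δh/h)²
  r term: (2×0.0440)² = 0.00774
  h term: (1×0.0788)² = 0.00621
Total = 0.0139. Share from r = 0.00774/0.0139 = 0.555.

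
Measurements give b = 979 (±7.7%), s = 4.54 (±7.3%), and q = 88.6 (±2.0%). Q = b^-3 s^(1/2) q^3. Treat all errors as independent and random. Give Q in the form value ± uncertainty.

Each factor contributes (exponent × relative error)² to (δQ/Q)²:
  (-3·δb/b)² = (-3×0.0770)² = 0.0534;  (½·δs/s)² = (0.5×0.0730)² = 0.00133;  (3·δq/q)² = (3×0.0200)² = 0.00360
δQ/Q = √(0.0583) = 0.241
Q = 0.00158, so δQ = 0.241 × 0.00158 = 0.000381.

0.00158 ± 0.000381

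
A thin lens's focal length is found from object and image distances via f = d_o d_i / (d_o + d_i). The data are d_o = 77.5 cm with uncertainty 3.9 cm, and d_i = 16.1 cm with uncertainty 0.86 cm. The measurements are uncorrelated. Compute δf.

∂f/∂d_o = (d_i/(d_o+d_i))² = 0.0296;  ∂f/∂d_i = (d_o/(d_o+d_i))² = 0.686
δf = √((∂f/∂d_o · δd_o)² + (∂f/∂d_i · δd_i)²) = √(0.0133 + 0.348) = 0.601 cm

0.601 cm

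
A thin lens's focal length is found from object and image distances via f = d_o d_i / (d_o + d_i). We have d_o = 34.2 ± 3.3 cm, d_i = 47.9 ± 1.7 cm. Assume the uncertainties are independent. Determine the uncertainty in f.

1.16 cm

∂f/∂d_o = (d_i/(d_o+d_i))² = 0.340;  ∂f/∂d_i = (d_o/(d_o+d_i))² = 0.174
δf = √((∂f/∂d_o · δd_o)² + (∂f/∂d_i · δd_i)²) = √(1.26 + 0.0870) = 1.16 cm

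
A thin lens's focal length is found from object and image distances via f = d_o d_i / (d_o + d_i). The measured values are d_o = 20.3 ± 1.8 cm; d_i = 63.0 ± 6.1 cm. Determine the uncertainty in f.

∂f/∂d_o = (d_i/(d_o+d_i))² = 0.572;  ∂f/∂d_i = (d_o/(d_o+d_i))² = 0.0594
δf = √((∂f/∂d_o · δd_o)² + (∂f/∂d_i · δd_i)²) = √(1.06 + 0.131) = 1.09 cm

1.09 cm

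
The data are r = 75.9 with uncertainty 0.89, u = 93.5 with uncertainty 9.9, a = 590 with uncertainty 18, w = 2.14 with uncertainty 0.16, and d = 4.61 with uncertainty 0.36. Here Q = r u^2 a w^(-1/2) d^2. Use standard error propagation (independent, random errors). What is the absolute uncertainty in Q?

1.52e+09

Relative error in a monomial: (δQ/Q)² = Σ (nᵢ · δxᵢ/xᵢ)².
  (1·δr/r)² = (1×0.0117)² = 0.000137;  (2·δu/u)² = (2×0.106)² = 0.0448;  (1·δa/a)² = (1×0.0305)² = 0.000931;  (−½·δw/w)² = (-0.5×0.0748)² = 0.00140;  (2·δd/d)² = (2×0.0781)² = 0.0244
δQ/Q = √(0.0717) = 0.268
Q = 5.69e+09, so δQ = 0.268 × 5.69e+09 = 1.52e+09.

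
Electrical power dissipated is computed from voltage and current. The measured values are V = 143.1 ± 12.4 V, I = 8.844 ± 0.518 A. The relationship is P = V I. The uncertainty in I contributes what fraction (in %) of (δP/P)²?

(δP/P)² = (1·δV/V)² + (1·δI/I)²
  V term: (1×0.0867)² = 0.00751
  I term: (1×0.0586)² = 0.00343
Total = 0.0109. Share from I = 0.00343/0.0109 = 0.314.

31.4%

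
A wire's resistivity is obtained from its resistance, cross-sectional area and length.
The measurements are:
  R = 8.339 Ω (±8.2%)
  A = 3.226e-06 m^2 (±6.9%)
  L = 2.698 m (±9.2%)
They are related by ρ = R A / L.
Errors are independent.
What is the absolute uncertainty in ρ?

Products/powers → add relative errors in quadrature, weighted by exponent:
  (1·δR/R)² = (1×0.0820)² = 0.00672;  (1·δA/A)² = (1×0.0690)² = 0.00476;  (-1·δL/L)² = (-1×0.0920)² = 0.00846
δρ/ρ = √(0.0199) = 0.141
ρ = 9.971e-06 Ω·m, so δρ = 0.141 × 9.971e-06 = 1.41e-06 Ω·m.

1.41e-06 Ω·m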